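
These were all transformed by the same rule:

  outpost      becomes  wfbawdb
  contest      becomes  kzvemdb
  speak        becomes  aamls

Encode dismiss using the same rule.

Shifts by position in outpost: pos 0: o→w (+8), pos 1: u→f (+11), pos 2: t→b (+8), pos 3: p→a (+11) — repeating every 2. The shifts repeat in a cycle of length 2: positions 0,1,… shift by +8, +11, then the pattern repeats.
For dismiss: d+8=l, i+11=t, s+8=a, m+11=x, i+8=q, s+11=d, s+8=a.

ltaxqda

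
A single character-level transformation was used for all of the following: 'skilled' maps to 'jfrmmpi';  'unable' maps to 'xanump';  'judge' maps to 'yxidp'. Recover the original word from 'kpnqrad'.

Each letter's alphabet position (a=0..z=25) is mapped through 7·x+13 mod 26 — an affine cipher.
Undoing it on kpnqrad: k(10)→15·(10−13)≡7=h; p(15)→15·(15−13)≡4=e; n(13)→15·(13−13)≡0=a; q(16)→15·(16−13)≡19=t; r(17)→15·(17−13)≡8=i; a(0)→15·(0−13)≡13=n; d(3)→15·(3−13)≡6=g (all mod 26).

heating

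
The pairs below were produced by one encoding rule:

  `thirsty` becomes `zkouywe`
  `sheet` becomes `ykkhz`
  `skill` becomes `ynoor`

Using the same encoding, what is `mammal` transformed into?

sdspgo

Shifts by position in thirsty: pos 0: t→z (+6), pos 1: h→k (+3), pos 2: i→o (+6), pos 3: r→u (+3) — repeating every 2. It's a Vigenère-style cipher with numeric key [6,3]: position i shifts by key[i mod 2].
For mammal: m+6=s, a+3=d, m+6=s, m+3=p, a+6=g, l+3=o.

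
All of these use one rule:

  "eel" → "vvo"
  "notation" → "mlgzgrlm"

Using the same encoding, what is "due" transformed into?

Each pair mirrors across the alphabet (e↔v, e↔v, l↔o): positions sum to 25. This is the alphabet-reversal cipher (Atbash): a becomes z, b becomes y, etc.
On due: d↔w, u↔f, e↔v.

wfv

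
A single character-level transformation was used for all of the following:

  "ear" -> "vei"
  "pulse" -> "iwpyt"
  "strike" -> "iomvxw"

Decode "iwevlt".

phrase

The output letters match the input read backwards, each shifted +4: ear reversed is rae. Read the word backwards and shift each letter +4.
Decoding iwevlt: shift back: i−4=e, w−4=s, e−4=a, v−4=r, l−4=h, t−4=p → esarhp; then reverse → phrase.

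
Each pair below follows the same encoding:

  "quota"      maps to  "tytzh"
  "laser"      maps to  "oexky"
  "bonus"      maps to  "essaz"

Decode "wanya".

twist

Each letter shifts forward by (position + 3), i.e. 3, 4, 5, … — the shift grows by one for each successive letter.
Reversing it on wanya: w−3=t, a−4=w, n−5=i, y−6=s, a−7=t.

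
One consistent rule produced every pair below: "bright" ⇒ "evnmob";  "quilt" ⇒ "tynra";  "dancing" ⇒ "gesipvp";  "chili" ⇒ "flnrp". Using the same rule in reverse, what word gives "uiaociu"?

Each letter shifts forward by (position + 3), i.e. 3, 4, 5, … — the shift grows by one for each successive letter.
Decoding uiaociu: u−3=r, i−4=e, a−5=v, o−6=i, c−7=v, i−8=a, u−9=l.

revival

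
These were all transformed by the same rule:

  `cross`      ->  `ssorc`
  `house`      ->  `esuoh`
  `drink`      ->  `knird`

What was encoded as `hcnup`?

It's just the letters in reverse order.
Decoding hcnup: then reverse → punch.

punch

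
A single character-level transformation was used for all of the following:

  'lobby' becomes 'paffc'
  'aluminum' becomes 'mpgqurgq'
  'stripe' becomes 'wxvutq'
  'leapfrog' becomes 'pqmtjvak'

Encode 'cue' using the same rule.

ggq

The shift depends on letter class: consonant l→p is +4, but vowel o→a is +12. Two shifts are in play — +12 for a/e/i/o/u, +4 for every other letter.
For cue: c(cons)+4=g, u(vowel)+12=g, e(vowel)+12=q.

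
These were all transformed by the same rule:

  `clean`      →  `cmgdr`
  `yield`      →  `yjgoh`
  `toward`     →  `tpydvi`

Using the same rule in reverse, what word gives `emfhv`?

elder

In clean: c→c is +0, l→m is +1, e→g is +2, a→d is +3 — the shift increases by 1 each position. Each letter shifts forward by its position index (0, 1, 2, …) — the shift grows by one for each successive letter.
Reversing it on emfhv: e−0=e, m−1=l, f−2=d, h−3=e, v−4=r.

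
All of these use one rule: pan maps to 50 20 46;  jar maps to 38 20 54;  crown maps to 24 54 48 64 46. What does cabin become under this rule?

24 20 22 36 46

p(#16)→50 and a(#1)→20: differences scale by 2, so n = 2·pos + 18. The formula is n = 2×(alphabet index, a=1) + 18.
For cabin: c=3→24, a=1→20, b=2→22, i=9→36, n=14→46.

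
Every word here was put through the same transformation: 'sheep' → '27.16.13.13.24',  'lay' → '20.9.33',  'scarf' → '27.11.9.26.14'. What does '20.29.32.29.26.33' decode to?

s is letter #19 and maps to 27: an offset of 8. The number is (letter's place in the alphabet, a=1) + 8.
Undoing it on 20.29.32.29.26.33: 20→(20−8)÷1=12=l, 29→(29−8)÷1=21=u, 32→(32−8)÷1=24=x, 29→(29−8)÷1=21=u, 26→(26−8)÷1=18=r, 33→(33−8)÷1=25=y.

luxury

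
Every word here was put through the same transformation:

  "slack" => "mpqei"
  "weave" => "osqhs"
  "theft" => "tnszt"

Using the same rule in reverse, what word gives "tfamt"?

trust

This is an affine cipher: with a=0,…,z=25, each position x becomes (7x+16) mod 26.
Reversing it on tfamt: t(19)→15·(19−16)≡19=t; f(5)→15·(5−16)≡17=r; a(0)→15·(0−16)≡20=u; m(12)→15·(12−16)≡18=s; t(19)→15·(19−16)≡19=t (all mod 26).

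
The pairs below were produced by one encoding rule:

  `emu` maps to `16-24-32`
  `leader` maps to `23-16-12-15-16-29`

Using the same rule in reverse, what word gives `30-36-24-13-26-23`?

e is letter #5 and maps to 16: an offset of 11. Letters become their 1-based position plus 11 (so a→12, b→13, …).
Undoing it on 30-36-24-13-26-23: 30→(30−11)÷1=19=s, 36→(36−11)÷1=25=y, 24→(24−11)÷1=13=m, 13→(13−11)÷1=2=b, 26→(26−11)÷1=15=o, 23→(23−11)÷1=12=l.

symbol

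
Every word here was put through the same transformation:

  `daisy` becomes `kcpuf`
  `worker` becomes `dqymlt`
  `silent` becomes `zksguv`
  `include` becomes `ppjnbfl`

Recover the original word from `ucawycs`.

The shifts repeat in a cycle of length 2: positions 0,1,… shift by +7, +2, then the pattern repeats.
Decoding ucawycs: u−7=n, c−2=a, a−7=t, w−2=u, y−7=r, c−2=a, s−7=l.

natural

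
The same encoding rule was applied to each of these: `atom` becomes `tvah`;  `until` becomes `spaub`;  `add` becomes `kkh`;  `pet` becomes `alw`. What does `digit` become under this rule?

The output letters match the input read backwards, each shifted +7: atom reversed is mota. The word is reversed, then every letter is shifted forward by 7.
For digit: reverse → tigid; then shift: t+7=a, i+7=p, g+7=n, i+7=p, d+7=k.

apnpk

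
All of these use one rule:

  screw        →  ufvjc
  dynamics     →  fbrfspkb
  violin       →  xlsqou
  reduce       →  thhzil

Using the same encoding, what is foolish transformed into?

Each letter shifts forward by (position + 2), i.e. 2, 3, 4, … — the shift grows by one for each successive letter.
On foolish: f+2=h, o+3=r, o+4=s, l+5=q, i+6=o, s+7=z, h+8=p.

hrsqozp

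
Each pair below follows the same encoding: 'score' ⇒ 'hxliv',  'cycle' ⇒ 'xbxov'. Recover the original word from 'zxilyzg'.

Each pair mirrors across the alphabet (s↔h, c↔x, o↔l): positions sum to 25. Letters are reflected about the middle of the alphabet (position → 25−position): Atbash.
Reversing it on zxilyzg: z↔a, x↔c, i↔r, l↔o, y↔b, z↔a, g↔t.

acrobat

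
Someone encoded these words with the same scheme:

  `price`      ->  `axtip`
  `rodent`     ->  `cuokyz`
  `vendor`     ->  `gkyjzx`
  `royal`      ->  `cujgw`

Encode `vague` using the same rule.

Shifts by position in price: pos 0: p→a (+11), pos 1: r→x (+6), pos 2: i→t (+11), pos 3: c→i (+6) — repeating every 2. The shifts repeat in a cycle of length 2: positions 0,1,… shift by +11, +6, then the pattern repeats.
For vague: v+11=g, a+6=g, g+11=r, u+6=a, e+11=p.

ggrap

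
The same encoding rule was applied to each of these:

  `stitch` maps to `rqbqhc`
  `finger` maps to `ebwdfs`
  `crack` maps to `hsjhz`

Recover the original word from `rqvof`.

Treating letters as 0–25, the rule is x ↦ 25x + 9 (mod 26).
Reversing it on rqvof: r(17)→25·(17−9)≡18=s; q(16)→25·(16−9)≡19=t; v(21)→25·(21−9)≡14=o; o(14)→25·(14−9)≡21=v; f(5)→25·(5−9)≡4=e (all mod 26).

stove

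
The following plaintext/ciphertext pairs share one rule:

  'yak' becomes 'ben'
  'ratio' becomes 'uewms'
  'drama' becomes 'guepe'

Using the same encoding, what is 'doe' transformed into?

gsi

The rule splits by letter class: vowels +4, consonants +3.
For doe: d(cons)+3=g, o(vowel)+4=s, e(vowel)+4=i.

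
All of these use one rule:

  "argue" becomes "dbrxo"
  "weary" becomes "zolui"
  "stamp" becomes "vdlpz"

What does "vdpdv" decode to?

It's a Vigenère-style cipher with numeric key [3,10,11]: position i shifts by key[i mod 3].
Decoding vdpdv: v−3=s, d−10=t, p−11=e, d−3=a, v−10=l.

steal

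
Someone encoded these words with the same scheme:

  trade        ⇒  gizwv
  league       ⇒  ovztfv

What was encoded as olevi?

This is the alphabet-reversal cipher (Atbash): a becomes z, b becomes y, etc.
Decoding olevi: o↔l, l↔o, e↔v, v↔e, i↔r.

lover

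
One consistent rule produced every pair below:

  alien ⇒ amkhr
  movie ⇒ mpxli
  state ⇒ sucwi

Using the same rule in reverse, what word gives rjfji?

ridge

In alien: a→a is +0, l→m is +1, i→k is +2, e→h is +3 — the shift increases by 1 each position. Each letter shifts forward by its position index (0, 1, 2, …) — the shift grows by one for each successive letter.
Decoding rjfji: r−0=r, j−1=i, f−2=d, j−3=g, i−4=e.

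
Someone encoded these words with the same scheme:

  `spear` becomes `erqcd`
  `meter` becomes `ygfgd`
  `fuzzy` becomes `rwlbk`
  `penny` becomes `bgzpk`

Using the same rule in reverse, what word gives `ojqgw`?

cheek

Shifts by position in spear: pos 0: s→e (+12), pos 1: p→r (+2), pos 2: e→q (+12), pos 3: a→c (+2) — repeating every 2. A repeating key of period 2 is used — shifts +12, +2 over and over.
Decoding ojqgw: o−12=c, j−2=h, q−12=e, g−2=e, w−12=k.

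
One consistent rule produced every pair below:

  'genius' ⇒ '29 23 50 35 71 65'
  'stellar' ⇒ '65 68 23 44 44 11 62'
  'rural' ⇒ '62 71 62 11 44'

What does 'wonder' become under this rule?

77 53 50 20 23 62

g(#7)→29 and e(#5)→23: differences scale by 3, so n = 3·pos + 8. The formula is n = 3×(alphabet index, a=1) + 8.
For wonder: w=23→77, o=15→53, n=14→50, d=4→20, e=5→23, r=18→62.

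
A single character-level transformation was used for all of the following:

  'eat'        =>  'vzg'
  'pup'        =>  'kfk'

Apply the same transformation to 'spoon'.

hkllm

Each pair mirrors across the alphabet (e↔v, a↔z, t↔g): positions sum to 25. Each letter is replaced by its mirror in the alphabet: a↔z, b↔y, c↔x, and so on (the Atbash cipher).
For spoon: s↔h, p↔k, o↔l, o↔l, n↔m.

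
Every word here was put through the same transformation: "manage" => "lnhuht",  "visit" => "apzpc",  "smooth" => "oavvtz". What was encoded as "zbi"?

bus

Read the word backwards and shift each letter +7.
Undoing it on zbi: shift back: z−7=s, b−7=u, i−7=b → sub; then reverse → bus.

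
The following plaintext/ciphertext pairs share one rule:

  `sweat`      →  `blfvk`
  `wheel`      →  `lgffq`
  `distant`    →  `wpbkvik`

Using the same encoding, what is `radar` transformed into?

This is an affine cipher: with a=0,…,z=25, each position x becomes (9x+21) mod 26.
For radar: r(17)→9·17+21≡18=s; a(0)→9·0+21≡21=v; d(3)→9·3+21≡22=w; a(0)→9·0+21≡21=v; r(17)→9·17+21≡18=s (all mod 26).

svwvs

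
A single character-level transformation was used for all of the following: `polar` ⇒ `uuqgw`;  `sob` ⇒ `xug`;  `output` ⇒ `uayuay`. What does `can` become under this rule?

Vowels shift forward by 6 and consonants shift forward by 5.
On can: c(cons)+5=h, a(vowel)+6=g, n(cons)+5=s.

hgs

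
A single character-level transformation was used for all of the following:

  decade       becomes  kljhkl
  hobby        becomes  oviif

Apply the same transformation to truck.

Compare letters: d→k is +7, e→l is +7, c→j is +7 — a constant shift. It's a constant shift of +7 (ROT7).
Applying it to truck: t+7=a, r+7=y, u+7=b, c+7=j, k+7=r.

aybjr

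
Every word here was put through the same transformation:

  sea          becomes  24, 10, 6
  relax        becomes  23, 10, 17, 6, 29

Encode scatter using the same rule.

Letters become their 1-based position plus 5 (so a→6, b→7, …).
On scatter: s=19→24, c=3→8, a=1→6, t=20→25, t=20→25, e=5→10, r=18→23.

24, 8, 6, 25, 25, 10, 23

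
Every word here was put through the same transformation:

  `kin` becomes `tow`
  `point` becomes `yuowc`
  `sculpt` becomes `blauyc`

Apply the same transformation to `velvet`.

The shift depends on letter class: consonant k→t is +9, but vowel i→o is +6. Vowels shift forward by 6 and consonants shift forward by 9.
On velvet: v(cons)+9=e, e(vowel)+6=k, l(cons)+9=u, v(cons)+9=e, e(vowel)+6=k, t(cons)+9=c.

ekuekc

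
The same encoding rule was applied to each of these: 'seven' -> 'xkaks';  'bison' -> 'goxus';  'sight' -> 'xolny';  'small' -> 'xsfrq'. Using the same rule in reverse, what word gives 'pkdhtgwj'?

keyboard

Shifts by position in seven: pos 0: s→x (+5), pos 1: e→k (+6), pos 2: v→a (+5), pos 3: e→k (+6) — repeating every 2. It's a Vigenère-style cipher with numeric key [5,6]: position i shifts by key[i mod 2].
Reversing it on pkdhtgwj: p−5=k, k−6=e, d−5=y, h−6=b, t−5=o, g−6=a, w−5=r, j−6=d.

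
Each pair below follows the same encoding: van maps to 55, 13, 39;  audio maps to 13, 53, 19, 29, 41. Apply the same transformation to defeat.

With a=1..z=26, the number is 2·pos + 11.
For defeat: d=4→19, e=5→21, f=6→23, e=5→21, a=1→13, t=20→51.

19, 21, 23, 21, 13, 51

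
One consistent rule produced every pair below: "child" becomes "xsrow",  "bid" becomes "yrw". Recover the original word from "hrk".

sip

Each pair mirrors across the alphabet (c↔x, h↔s, i↔r): positions sum to 25. Letters are reflected about the middle of the alphabet (position → 25−position): Atbash.
Decoding hrk: h↔s, r↔i, k↔p.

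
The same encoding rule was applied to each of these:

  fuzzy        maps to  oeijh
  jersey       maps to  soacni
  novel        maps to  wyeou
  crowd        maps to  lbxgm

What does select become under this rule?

A repeating key of period 2 is used — shifts +9, +10 over and over.
Applying it to select: s+9=b, e+10=o, l+9=u, e+10=o, c+9=l, t+10=d.

bouold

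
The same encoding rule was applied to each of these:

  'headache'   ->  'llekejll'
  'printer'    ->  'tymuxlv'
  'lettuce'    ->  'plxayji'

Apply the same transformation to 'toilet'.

xvmsia

Shifts by position in headache: pos 0: h→l (+4), pos 1: e→l (+7), pos 2: a→e (+4), pos 3: d→k (+7) — repeating every 2. A repeating key of period 2 is used — shifts +4, +7 over and over.
Applying it to toilet: t+4=x, o+7=v, i+4=m, l+7=s, e+4=i, t+7=a.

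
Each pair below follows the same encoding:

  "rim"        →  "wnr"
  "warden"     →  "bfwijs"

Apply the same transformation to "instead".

nsxyjfi

Every letter moves 5 places later in the alphabet, wrapping around z→a.
On instead: i+5=n, n+5=s, s+5=x, t+5=y, e+5=j, a+5=f, d+5=i.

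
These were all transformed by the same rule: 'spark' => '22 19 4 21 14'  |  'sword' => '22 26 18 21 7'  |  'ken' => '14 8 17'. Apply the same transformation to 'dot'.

s is letter #19 and maps to 22: an offset of 3. The number is (letter's place in the alphabet, a=1) + 3.
Applying it to dot: d=4→7, o=15→18, t=20→23.

7 18 23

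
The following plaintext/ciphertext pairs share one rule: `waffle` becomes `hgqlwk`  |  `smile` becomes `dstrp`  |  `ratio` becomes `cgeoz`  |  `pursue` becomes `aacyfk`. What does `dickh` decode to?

screw

Shifts by position in waffle: pos 0: w→h (+11), pos 1: a→g (+6), pos 2: f→q (+11), pos 3: f→l (+6) — repeating every 2. The shifts repeat in a cycle of length 2: positions 0,1,… shift by +11, +6, then the pattern repeats.
Reversing it on dickh: d−11=s, i−6=c, c−11=r, k−6=e, h−11=w.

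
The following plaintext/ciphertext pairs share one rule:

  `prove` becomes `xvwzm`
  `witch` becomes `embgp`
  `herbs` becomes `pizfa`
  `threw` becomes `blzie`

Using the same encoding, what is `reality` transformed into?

ziipqxg

Shifts by position in prove: pos 0: p→x (+8), pos 1: r→v (+4), pos 2: o→w (+8), pos 3: v→z (+4) — repeating every 2. It's a Vigenère-style cipher with numeric key [8,4]: position i shifts by key[i mod 2].
On reality: r+8=z, e+4=i, a+8=i, l+4=p, i+8=q, t+4=x, y+8=g.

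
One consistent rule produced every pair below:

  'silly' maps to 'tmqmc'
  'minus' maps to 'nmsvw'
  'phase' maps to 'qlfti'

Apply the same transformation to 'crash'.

dvftl

Shifts by position in silly: pos 0: s→t (+1), pos 1: i→m (+4), pos 2: l→q (+5), pos 3: l→m (+1), pos 4: y→c (+4) — repeating every 3. The shifts repeat in a cycle of length 3: positions 0,1,… shift by +1, +4, +5, then the pattern repeats.
Applying it to crash: c+1=d, r+4=v, a+5=f, s+1=t, h+4=l.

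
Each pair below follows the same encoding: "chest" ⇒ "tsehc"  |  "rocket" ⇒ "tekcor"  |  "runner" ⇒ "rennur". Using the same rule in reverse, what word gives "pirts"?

strip

The output letters match the input read backwards: chest reversed is tsehc. The word is simply reversed.
Undoing it on pirts: then reverse → strip.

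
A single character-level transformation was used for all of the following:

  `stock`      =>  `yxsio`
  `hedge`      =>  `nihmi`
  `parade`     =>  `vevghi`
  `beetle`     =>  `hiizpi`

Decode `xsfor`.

robin

It's a Vigenère-style cipher with numeric key [6,4,4]: position i shifts by key[i mod 3].
Decoding xsfor: x−6=r, s−4=o, f−4=b, o−6=i, r−4=n.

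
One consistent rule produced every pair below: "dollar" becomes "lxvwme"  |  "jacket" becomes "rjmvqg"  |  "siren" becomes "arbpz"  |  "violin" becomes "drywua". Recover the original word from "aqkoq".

Each letter shifts forward by (position + 8), i.e. 8, 9, 10, … — the shift grows by one for each successive letter.
Reversing it on aqkoq: a−8=s, q−9=h, k−10=a, o−11=d, q−12=e.

shade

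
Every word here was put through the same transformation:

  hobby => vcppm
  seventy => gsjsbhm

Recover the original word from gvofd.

It's a constant shift of +14 (ROT14).
Undoing it on gvofd: g−14=s, v−14=h, o−14=a, f−14=r, d−14=p.

sharp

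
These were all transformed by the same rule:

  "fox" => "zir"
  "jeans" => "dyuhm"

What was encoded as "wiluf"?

coral

Compare letters: f→z is +20, o→i is +20, x→r is +20 — a constant shift. This is a Caesar cipher with shift 20.
Decoding wiluf: w−20=c, i−20=o, l−20=r, u−20=a, f−20=l.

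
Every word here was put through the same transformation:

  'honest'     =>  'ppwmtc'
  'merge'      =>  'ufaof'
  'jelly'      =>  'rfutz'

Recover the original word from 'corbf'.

unite

Shifts by position in honest: pos 0: h→p (+8), pos 1: o→p (+1), pos 2: n→w (+9), pos 3: e→m (+8), pos 4: s→t (+1), pos 5: t→c (+9) — repeating every 3. It's a Vigenère-style cipher with numeric key [8,1,9]: position i shifts by key[i mod 3].
Undoing it on corbf: c−8=u, o−1=n, r−9=i, b−8=t, f−1=e.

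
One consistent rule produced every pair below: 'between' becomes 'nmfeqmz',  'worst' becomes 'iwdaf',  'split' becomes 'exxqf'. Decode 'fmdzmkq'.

terrace

Shifts by position in between: pos 0: b→n (+12), pos 1: e→m (+8), pos 2: t→f (+12), pos 3: w→e (+8) — repeating every 2. The shifts repeat in a cycle of length 2: positions 0,1,… shift by +12, +8, then the pattern repeats.
Reversing it on fmdzmkq: f−12=t, m−8=e, d−12=r, z−8=r, m−12=a, k−8=c, q−12=e.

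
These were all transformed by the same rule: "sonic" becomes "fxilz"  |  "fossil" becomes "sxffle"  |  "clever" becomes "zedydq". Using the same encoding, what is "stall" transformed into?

s(18)→f(5) and o(14)→x(23) fit y≡15x+21 (mod 26); the inverse of 15 mod 26 is 7. Treating letters as 0–25, the rule is x ↦ 15x + 21 (mod 26).
On stall: s(18)→15·18+21≡5=f; t(19)→15·19+21≡20=u; a(0)→15·0+21≡21=v; l(11)→15·11+21≡4=e; l(11)→15·11+21≡4=e (all mod 26).

fuvee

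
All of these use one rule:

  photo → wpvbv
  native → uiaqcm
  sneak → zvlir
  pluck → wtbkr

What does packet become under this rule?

Shifts by position in photo: pos 0: p→w (+7), pos 1: h→p (+8), pos 2: o→v (+7), pos 3: t→b (+8) — repeating every 2. The shifts repeat in a cycle of length 2: positions 0,1,… shift by +7, +8, then the pattern repeats.
On packet: p+7=w, a+8=i, c+7=j, k+8=s, e+7=l, t+8=b.

wijslb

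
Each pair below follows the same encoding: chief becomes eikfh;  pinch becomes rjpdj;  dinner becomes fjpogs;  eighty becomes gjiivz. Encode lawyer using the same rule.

nbyzgs

It's a Vigenère-style cipher with numeric key [2,1]: position i shifts by key[i mod 2].
For lawyer: l+2=n, a+1=b, w+2=y, y+1=z, e+2=g, r+1=s.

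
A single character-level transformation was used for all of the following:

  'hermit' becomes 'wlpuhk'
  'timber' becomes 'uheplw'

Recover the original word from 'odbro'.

The output letters match the input read backwards, each shifted +3: hermit reversed is timreh. The word is reversed, then every letter is shifted forward by 3.
Reversing it on odbro: shift back: o−3=l, d−3=a, b−3=y, r−3=o, o−3=l → layol; then reverse → loyal.

loyal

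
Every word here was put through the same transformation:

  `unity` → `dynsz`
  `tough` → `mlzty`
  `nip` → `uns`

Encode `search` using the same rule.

The output letters match the input read backwards, each shifted +5: unity reversed is ytinu. Read the word backwards and shift each letter +5.
On search: reverse → hcraes; then shift: h+5=m, c+5=h, r+5=w, a+5=f, e+5=j, s+5=x.

mhwfjx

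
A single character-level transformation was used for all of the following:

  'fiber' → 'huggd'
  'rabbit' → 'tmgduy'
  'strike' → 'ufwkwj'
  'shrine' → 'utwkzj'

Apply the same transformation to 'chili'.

etnnu

A repeating key of period 3 is used — shifts +2, +12, +5 over and over.
For chili: c+2=e, h+12=t, i+5=n, l+2=n, i+12=u.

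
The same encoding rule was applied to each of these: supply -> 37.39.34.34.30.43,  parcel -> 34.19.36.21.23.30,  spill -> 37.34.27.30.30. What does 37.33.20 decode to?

sob

Letters become their 1-based position plus 18 (so a→19, b→20, …).
Reversing it on 37.33.20: 37→(37−18)÷1=19=s, 33→(33−18)÷1=15=o, 20→(20−18)÷1=2=b.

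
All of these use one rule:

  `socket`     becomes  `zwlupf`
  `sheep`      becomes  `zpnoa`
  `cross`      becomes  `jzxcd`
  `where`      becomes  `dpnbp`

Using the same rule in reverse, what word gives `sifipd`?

lawyer

Letter i (0-indexed) is shifted by i+7, so successive shifts are 7, 8, 9, ….
Reversing it on sifipd: s−7=l, i−8=a, f−9=w, i−10=y, p−11=e, d−12=r.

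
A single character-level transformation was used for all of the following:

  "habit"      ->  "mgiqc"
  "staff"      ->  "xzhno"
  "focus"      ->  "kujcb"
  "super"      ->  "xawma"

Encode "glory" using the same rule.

In habit: h→m is +5, a→g is +6, b→i is +7, i→q is +8 — the shift increases by 1 each position. The shift increases by 1 at each position, starting from +5: 5, 6, 7, ….
On glory: g+5=l, l+6=r, o+7=v, r+8=z, y+9=h.

lrvzh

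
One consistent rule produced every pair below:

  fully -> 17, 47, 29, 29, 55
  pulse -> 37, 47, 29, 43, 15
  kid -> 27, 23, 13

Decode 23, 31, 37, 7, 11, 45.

With a=1..z=26, the number is 2·pos + 5.
Reversing it on 23, 31, 37, 7, 11, 45: 23→(23−5)÷2=9=i, 31→(31−5)÷2=13=m, 37→(37−5)÷2=16=p, 7→(7−5)÷2=1=a, 11→(11−5)÷2=3=c, 45→(45−5)÷2=20=t.

impact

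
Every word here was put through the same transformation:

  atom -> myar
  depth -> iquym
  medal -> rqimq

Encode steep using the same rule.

xyqqu

The shift depends on letter class: consonant t→y is +5, but vowel a→m is +12. Vowels shift forward by 12 and consonants shift forward by 5.
For steep: s(cons)+5=x, t(cons)+5=y, e(vowel)+12=q, e(vowel)+12=q, p(cons)+5=u.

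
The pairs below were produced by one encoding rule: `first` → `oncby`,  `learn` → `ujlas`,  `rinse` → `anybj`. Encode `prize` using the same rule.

ywtij

Shifts by position in first: pos 0: f→o (+9), pos 1: i→n (+5), pos 2: r→c (+11), pos 3: s→b (+9), pos 4: t→y (+5) — repeating every 3. A repeating key of period 3 is used — shifts +9, +5, +11 over and over.
Applying it to prize: p+9=y, r+5=w, i+11=t, z+9=i, e+5=j.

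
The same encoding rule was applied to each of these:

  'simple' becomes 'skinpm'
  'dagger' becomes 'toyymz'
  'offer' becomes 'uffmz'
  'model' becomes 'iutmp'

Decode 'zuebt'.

Each letter's alphabet position (a=0..z=25) is mapped through 19·x+14 mod 26 — an affine cipher.
Undoing it on zuebt: z(25)→11·(25−14)≡17=r; u(20)→11·(20−14)≡14=o; e(4)→11·(4−14)≡20=u; b(1)→11·(1−14)≡13=n; t(19)→11·(19−14)≡3=d (all mod 26).

round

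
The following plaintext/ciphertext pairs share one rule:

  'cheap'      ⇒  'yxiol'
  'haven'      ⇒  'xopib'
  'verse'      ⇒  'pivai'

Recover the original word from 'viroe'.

c(2)→y(24) and h(7)→x(23) fit y≡5x+14 (mod 26); the inverse of 5 mod 26 is 21. Treating letters as 0–25, the rule is x ↦ 5x + 14 (mod 26).
Reversing it on viroe: v(21)→21·(21−14)≡17=r; i(8)→21·(8−14)≡4=e; r(17)→21·(17−14)≡11=l; o(14)→21·(14−14)≡0=a; e(4)→21·(4−14)≡24=y (all mod 26).

relay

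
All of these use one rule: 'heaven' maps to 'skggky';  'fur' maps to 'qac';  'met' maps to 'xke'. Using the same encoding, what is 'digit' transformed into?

ooroe

The shift depends on letter class: consonant h→s is +11, but vowel e→k is +6. The rule splits by letter class: vowels +6, consonants +11.
Applying it to digit: d(cons)+11=o, i(vowel)+6=o, g(cons)+11=r, i(vowel)+6=o, t(cons)+11=e.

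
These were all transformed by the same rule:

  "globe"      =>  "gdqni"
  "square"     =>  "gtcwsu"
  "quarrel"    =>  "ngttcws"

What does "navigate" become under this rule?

The word is reversed, then every letter is shifted forward by 2.
For navigate: reverse → etagivan; then shift: e+2=g, t+2=v, a+2=c, g+2=i, i+2=k, v+2=x, a+2=c, n+2=p.

gvcikxcp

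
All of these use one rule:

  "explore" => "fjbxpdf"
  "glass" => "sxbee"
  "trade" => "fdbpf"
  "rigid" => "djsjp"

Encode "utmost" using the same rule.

Vowels shift forward by 1 and consonants shift forward by 12.
Applying it to utmost: u(vowel)+1=v, t(cons)+12=f, m(cons)+12=y, o(vowel)+1=p, s(cons)+12=e, t(cons)+12=f.

vfypef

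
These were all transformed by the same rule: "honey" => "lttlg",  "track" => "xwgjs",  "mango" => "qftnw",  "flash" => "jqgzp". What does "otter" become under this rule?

In honey: h→l is +4, o→t is +5, n→t is +6, e→l is +7 — the shift increases by 1 each position. Each letter shifts forward by (position + 4), i.e. 4, 5, 6, … — the shift grows by one for each successive letter.
For otter: o+4=s, t+5=y, t+6=z, e+7=l, r+8=z.

syzlz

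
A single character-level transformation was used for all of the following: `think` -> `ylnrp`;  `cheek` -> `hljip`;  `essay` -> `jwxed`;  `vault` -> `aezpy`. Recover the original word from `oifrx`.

A repeating key of period 2 is used — shifts +5, +4 over and over.
Reversing it on oifrx: o−5=j, i−4=e, f−5=a, r−4=n, x−5=s.

jeans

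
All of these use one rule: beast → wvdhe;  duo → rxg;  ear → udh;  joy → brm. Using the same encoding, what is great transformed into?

wdhuj

Two steps: reverse the string, then apply a Caesar shift of +3.
On great: reverse → taerg; then shift: t+3=w, a+3=d, e+3=h, r+3=u, g+3=j.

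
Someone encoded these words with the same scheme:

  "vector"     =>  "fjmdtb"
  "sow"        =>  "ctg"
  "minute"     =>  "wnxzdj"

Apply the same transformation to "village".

fnvvfqj

The shift depends on letter class: consonant v→f is +10, but vowel e→j is +5. The rule splits by letter class: vowels +5, consonants +10.
Applying it to village: v(cons)+10=f, i(vowel)+5=n, l(cons)+10=v, l(cons)+10=v, a(vowel)+5=f, g(cons)+10=q, e(vowel)+5=j.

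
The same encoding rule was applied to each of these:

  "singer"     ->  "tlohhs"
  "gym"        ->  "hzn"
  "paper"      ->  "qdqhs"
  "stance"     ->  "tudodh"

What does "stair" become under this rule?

tudls

The rule splits by letter class: vowels +3, consonants +1.
For stair: s(cons)+1=t, t(cons)+1=u, a(vowel)+3=d, i(vowel)+3=l, r(cons)+1=s.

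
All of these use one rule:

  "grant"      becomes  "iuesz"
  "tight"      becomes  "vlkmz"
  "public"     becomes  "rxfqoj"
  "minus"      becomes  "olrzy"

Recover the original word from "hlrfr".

final

Letter i (0-indexed) is shifted by i+2, so successive shifts are 2, 3, 4, ….
Reversing it on hlrfr: h−2=f, l−3=i, r−4=n, f−5=a, r−6=l.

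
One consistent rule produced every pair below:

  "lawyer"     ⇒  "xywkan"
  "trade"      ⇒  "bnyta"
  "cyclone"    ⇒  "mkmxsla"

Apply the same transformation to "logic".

xsocm

Each letter's alphabet position (a=0..z=25) is mapped through 7·x+24 mod 26 — an affine cipher.
For logic: l(11)→7·11+24≡23=x; o(14)→7·14+24≡18=s; g(6)→7·6+24≡14=o; i(8)→7·8+24≡2=c; c(2)→7·2+24≡12=m (all mod 26).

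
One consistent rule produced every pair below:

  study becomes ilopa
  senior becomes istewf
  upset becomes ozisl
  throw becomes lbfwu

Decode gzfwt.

s(18)→i(8) and t(19)→l(11) fit y≡3x+6 (mod 26); the inverse of 3 mod 26 is 9. This is an affine cipher: with a=0,…,z=25, each position x becomes (3x+6) mod 26.
Undoing it on gzfwt: g(6)→9·(6−6)≡0=a; z(25)→9·(25−6)≡15=p; f(5)→9·(5−6)≡17=r; w(22)→9·(22−6)≡14=o; t(19)→9·(19−6)≡13=n (all mod 26).

apron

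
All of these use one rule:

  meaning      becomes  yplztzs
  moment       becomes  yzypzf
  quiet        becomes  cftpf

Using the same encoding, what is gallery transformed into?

The shift depends on letter class: consonant m→y is +12, but vowel e→p is +11. The rule splits by letter class: vowels +11, consonants +12.
Applying it to gallery: g(cons)+12=s, a(vowel)+11=l, l(cons)+12=x, l(cons)+12=x, e(vowel)+11=p, r(cons)+12=d, y(cons)+12=k.

slxxpdk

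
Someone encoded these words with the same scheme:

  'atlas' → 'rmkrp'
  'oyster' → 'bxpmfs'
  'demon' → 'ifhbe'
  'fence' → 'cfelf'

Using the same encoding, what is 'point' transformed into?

a(0)→r(17) and t(19)→m(12) fit y≡23x+17 (mod 26); the inverse of 23 mod 26 is 17. Each letter's alphabet position (a=0..z=25) is mapped through 23·x+17 mod 26 — an affine cipher.
On point: p(15)→23·15+17≡24=y; o(14)→23·14+17≡1=b; i(8)→23·8+17≡19=t; n(13)→23·13+17≡4=e; t(19)→23·19+17≡12=m (all mod 26).

ybtem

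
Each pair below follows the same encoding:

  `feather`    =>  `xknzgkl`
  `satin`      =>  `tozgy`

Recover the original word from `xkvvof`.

The output letters match the input read backwards, each shifted +6: feather reversed is rehtaef. The word is reversed, then every letter is shifted forward by 6.
Undoing it on xkvvof: shift back: x−6=r, k−6=e, v−6=p, v−6=p, o−6=i, f−6=z → reppiz; then reverse → zipper.

zipper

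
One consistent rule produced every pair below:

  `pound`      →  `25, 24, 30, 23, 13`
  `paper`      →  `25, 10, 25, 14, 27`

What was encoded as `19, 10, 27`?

p is letter #16 and maps to 25: an offset of 9. Each letter is replaced by its alphabet position (a=1..z=26) + 9.
Reversing it on 19, 10, 27: 19→(19−9)÷1=10=j, 10→(10−9)÷1=1=a, 27→(27−9)÷1=18=r.

jar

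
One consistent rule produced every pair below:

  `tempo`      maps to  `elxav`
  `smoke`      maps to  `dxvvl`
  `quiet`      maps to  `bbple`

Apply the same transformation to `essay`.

Vowels shift forward by 7 and consonants shift forward by 11.
For essay: e(vowel)+7=l, s(cons)+11=d, s(cons)+11=d, a(vowel)+7=h, y(cons)+11=j.

lddhj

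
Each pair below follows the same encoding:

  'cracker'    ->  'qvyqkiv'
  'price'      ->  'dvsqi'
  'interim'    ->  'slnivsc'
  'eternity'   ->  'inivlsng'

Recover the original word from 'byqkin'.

jacket

c(2)→q(16) and r(17)→v(21) fit y≡9x+24 (mod 26); the inverse of 9 mod 26 is 3. Treating letters as 0–25, the rule is x ↦ 9x + 24 (mod 26).
Undoing it on byqkin: b(1)→3·(1−24)≡9=j; y(24)→3·(24−24)≡0=a; q(16)→3·(16−24)≡2=c; k(10)→3·(10−24)≡10=k; i(8)→3·(8−24)≡4=e; n(13)→3·(13−24)≡19=t (all mod 26).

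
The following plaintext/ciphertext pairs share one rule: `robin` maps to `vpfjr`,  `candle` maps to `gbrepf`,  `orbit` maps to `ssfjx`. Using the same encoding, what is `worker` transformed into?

The shifts repeat in a cycle of length 2: positions 0,1,… shift by +4, +1, then the pattern repeats.
Applying it to worker: w+4=a, o+1=p, r+4=v, k+1=l, e+4=i, r+1=s.

apvlis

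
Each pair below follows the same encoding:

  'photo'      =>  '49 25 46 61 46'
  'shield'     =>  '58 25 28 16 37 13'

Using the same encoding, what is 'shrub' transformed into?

p(#16)→49 and h(#8)→25: differences scale by 3, so n = 3·pos + 1. The formula is n = 3×(alphabet index, a=1) + 1.
For shrub: s=19→58, h=8→25, r=18→55, u=21→64, b=2→7.

58 25 55 64 7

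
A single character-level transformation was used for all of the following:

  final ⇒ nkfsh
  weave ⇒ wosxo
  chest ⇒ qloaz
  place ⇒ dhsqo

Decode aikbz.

f(5)→n(13) and i(8)→k(10) fit y≡25x+18 (mod 26); the inverse of 25 mod 26 is 25. Each letter's alphabet position (a=0..z=25) is mapped through 25·x+18 mod 26 — an affine cipher.
Undoing it on aikbz: a(0)→25·(0−18)≡18=s; i(8)→25·(8−18)≡10=k; k(10)→25·(10−18)≡8=i; b(1)→25·(1−18)≡17=r; z(25)→25·(25−18)≡19=t (all mod 26).

skirt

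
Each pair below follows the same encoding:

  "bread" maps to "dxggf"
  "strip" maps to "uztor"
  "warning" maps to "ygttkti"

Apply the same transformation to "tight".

Shifts by position in bread: pos 0: b→d (+2), pos 1: r→x (+6), pos 2: e→g (+2), pos 3: a→g (+6) — repeating every 2. The shifts repeat in a cycle of length 2: positions 0,1,… shift by +2, +6, then the pattern repeats.
On tight: t+2=v, i+6=o, g+2=i, h+6=n, t+2=v.

voinv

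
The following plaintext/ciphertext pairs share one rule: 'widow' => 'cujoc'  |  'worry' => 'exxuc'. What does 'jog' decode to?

aid

The output letters match the input read backwards, each shifted +6: widow reversed is wodiw. Read the word backwards and shift each letter +6.
Reversing it on jog: shift back: j−6=d, o−6=i, g−6=a → dia; then reverse → aid.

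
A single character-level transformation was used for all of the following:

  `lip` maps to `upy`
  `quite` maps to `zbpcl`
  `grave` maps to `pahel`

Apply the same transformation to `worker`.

fvatla

The shift depends on letter class: consonant l→u is +9, but vowel i→p is +7. The rule splits by letter class: vowels +7, consonants +9.
For worker: w(cons)+9=f, o(vowel)+7=v, r(cons)+9=a, k(cons)+9=t, e(vowel)+7=l, r(cons)+9=a.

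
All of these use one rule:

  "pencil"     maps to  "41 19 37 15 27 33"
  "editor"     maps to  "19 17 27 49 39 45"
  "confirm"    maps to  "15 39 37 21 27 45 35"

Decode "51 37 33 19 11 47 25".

Each letter becomes 2×(its alphabet position, a=1..z=26) + 9.
Reversing it on 51 37 33 19 11 47 25: 51→(51−9)÷2=21=u, 37→(37−9)÷2=14=n, 33→(33−9)÷2=12=l, 19→(19−9)÷2=5=e, 11→(11−9)÷2=1=a, 47→(47−9)÷2=19=s, 25→(25−9)÷2=8=h.

unleash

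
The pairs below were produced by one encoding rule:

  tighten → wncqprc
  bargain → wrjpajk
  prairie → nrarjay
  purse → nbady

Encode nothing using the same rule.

The word is reversed, then every letter is shifted forward by 9.
On nothing: reverse → gnihton; then shift: g+9=p, n+9=w, i+9=r, h+9=q, t+9=c, o+9=x, n+9=w.

pwrqcxw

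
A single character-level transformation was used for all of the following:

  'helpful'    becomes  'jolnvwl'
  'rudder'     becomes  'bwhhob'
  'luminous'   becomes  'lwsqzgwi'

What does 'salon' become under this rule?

Each letter's alphabet position (a=0..z=25) is mapped through 7·x+12 mod 26 — an affine cipher.
Applying it to salon: s(18)→7·18+12≡8=i; a(0)→7·0+12≡12=m; l(11)→7·11+12≡11=l; o(14)→7·14+12≡6=g; n(13)→7·13+12≡25=z (all mod 26).

imlgz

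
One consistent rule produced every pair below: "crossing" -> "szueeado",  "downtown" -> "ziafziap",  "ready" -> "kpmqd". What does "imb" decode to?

paw

Read the word backwards and shift each letter +12.
Decoding imb: shift back: i−12=w, m−12=a, b−12=p → wap; then reverse → paw.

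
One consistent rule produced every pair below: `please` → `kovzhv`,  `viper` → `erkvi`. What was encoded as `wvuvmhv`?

defense

Each pair mirrors across the alphabet (p↔k, l↔o, e↔v): positions sum to 25. Letters are reflected about the middle of the alphabet (position → 25−position): Atbash.
Undoing it on wvuvmhv: w↔d, v↔e, u↔f, v↔e, m↔n, h↔s, v↔e.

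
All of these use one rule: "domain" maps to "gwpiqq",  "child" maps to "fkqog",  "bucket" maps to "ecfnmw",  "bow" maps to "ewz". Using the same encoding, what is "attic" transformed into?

Two shifts are in play — +8 for a/e/i/o/u, +3 for every other letter.
For attic: a(vowel)+8=i, t(cons)+3=w, t(cons)+3=w, i(vowel)+8=q, c(cons)+3=f.

iwwqf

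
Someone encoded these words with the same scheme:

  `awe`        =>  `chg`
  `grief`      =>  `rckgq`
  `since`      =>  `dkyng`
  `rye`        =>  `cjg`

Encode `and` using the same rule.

The shift depends on letter class: consonant w→h is +11, but vowel a→c is +2. Two shifts are in play — +2 for a/e/i/o/u, +11 for every other letter.
For and: a(vowel)+2=c, n(cons)+11=y, d(cons)+11=o.

cyo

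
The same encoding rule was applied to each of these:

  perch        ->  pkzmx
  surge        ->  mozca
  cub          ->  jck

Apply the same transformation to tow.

ewb

The word is reversed, then every letter is shifted forward by 8.
On tow: reverse → wot; then shift: w+8=e, o+8=w, t+8=b.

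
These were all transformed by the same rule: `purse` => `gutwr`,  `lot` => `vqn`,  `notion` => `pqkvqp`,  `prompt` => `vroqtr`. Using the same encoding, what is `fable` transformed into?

The output letters match the input read backwards, each shifted +2: purse reversed is esrup. Two steps: reverse the string, then apply a Caesar shift of +2.
Applying it to fable: reverse → elbaf; then shift: e+2=g, l+2=n, b+2=d, a+2=c, f+2=h.

gndch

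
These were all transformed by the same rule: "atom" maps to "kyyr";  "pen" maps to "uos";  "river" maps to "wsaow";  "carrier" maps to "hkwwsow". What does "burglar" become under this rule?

gewlqkw

The shift depends on letter class: consonant t→y is +5, but vowel a→k is +10. The rule splits by letter class: vowels +10, consonants +5.
Applying it to burglar: b(cons)+5=g, u(vowel)+10=e, r(cons)+5=w, g(cons)+5=l, l(cons)+5=q, a(vowel)+10=k, r(cons)+5=w.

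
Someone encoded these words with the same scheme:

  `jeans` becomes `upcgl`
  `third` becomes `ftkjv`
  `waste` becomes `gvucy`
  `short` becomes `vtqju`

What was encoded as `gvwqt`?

route

The output letters match the input read backwards, each shifted +2: jeans reversed is snaej. The word is reversed, then every letter is shifted forward by 2.
Decoding gvwqt: shift back: g−2=e, v−2=t, w−2=u, q−2=o, t−2=r → etuor; then reverse → route.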